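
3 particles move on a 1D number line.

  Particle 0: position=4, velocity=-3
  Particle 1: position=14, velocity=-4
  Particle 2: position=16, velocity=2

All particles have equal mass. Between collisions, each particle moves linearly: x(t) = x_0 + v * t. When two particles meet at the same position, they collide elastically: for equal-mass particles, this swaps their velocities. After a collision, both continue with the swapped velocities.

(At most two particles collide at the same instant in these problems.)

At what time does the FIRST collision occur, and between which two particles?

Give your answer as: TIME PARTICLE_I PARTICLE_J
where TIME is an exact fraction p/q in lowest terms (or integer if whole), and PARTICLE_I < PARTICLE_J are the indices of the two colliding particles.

Pair (0,1): pos 4,14 vel -3,-4 -> gap=10, closing at 1/unit, collide at t=10
Pair (1,2): pos 14,16 vel -4,2 -> not approaching (rel speed -6 <= 0)
Earliest collision: t=10 between 0 and 1

Answer: 10 0 1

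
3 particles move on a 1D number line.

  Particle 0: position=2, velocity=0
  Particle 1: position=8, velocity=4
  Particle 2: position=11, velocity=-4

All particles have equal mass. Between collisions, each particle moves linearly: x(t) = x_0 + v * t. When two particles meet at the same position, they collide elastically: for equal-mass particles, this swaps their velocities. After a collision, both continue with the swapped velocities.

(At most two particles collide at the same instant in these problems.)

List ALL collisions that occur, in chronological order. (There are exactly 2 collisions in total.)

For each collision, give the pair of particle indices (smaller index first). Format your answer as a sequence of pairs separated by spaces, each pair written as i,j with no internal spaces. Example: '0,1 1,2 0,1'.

Answer: 1,2 0,1

Derivation:
Collision at t=3/8: particles 1 and 2 swap velocities; positions: p0=2 p1=19/2 p2=19/2; velocities now: v0=0 v1=-4 v2=4
Collision at t=9/4: particles 0 and 1 swap velocities; positions: p0=2 p1=2 p2=17; velocities now: v0=-4 v1=0 v2=4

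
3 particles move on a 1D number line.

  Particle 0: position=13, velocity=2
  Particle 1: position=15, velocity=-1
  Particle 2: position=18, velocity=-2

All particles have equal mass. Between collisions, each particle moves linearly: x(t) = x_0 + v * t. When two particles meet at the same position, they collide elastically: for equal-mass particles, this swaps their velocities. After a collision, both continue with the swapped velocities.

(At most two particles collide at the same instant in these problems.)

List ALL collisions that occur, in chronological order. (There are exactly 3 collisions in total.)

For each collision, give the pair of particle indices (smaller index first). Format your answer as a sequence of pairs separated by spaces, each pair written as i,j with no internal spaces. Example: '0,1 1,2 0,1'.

Collision at t=2/3: particles 0 and 1 swap velocities; positions: p0=43/3 p1=43/3 p2=50/3; velocities now: v0=-1 v1=2 v2=-2
Collision at t=5/4: particles 1 and 2 swap velocities; positions: p0=55/4 p1=31/2 p2=31/2; velocities now: v0=-1 v1=-2 v2=2
Collision at t=3: particles 0 and 1 swap velocities; positions: p0=12 p1=12 p2=19; velocities now: v0=-2 v1=-1 v2=2

Answer: 0,1 1,2 0,1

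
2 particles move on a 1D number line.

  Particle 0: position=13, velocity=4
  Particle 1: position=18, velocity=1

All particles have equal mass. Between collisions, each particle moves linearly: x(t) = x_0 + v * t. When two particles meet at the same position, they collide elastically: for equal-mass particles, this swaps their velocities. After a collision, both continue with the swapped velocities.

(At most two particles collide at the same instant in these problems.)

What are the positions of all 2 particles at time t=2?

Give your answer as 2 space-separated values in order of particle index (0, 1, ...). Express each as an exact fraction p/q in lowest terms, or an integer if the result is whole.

Collision at t=5/3: particles 0 and 1 swap velocities; positions: p0=59/3 p1=59/3; velocities now: v0=1 v1=4
Advance to t=2 (no further collisions before then); velocities: v0=1 v1=4; positions = 20 21

Answer: 20 21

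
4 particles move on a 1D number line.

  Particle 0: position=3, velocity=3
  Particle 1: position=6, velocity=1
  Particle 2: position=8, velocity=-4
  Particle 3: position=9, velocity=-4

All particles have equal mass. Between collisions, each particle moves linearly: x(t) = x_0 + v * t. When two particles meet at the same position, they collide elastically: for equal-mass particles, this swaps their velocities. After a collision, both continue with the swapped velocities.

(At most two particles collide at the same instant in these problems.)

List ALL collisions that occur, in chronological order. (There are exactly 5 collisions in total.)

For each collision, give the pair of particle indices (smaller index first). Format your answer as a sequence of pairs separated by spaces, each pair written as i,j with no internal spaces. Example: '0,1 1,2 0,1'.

Collision at t=2/5: particles 1 and 2 swap velocities; positions: p0=21/5 p1=32/5 p2=32/5 p3=37/5; velocities now: v0=3 v1=-4 v2=1 v3=-4
Collision at t=3/5: particles 2 and 3 swap velocities; positions: p0=24/5 p1=28/5 p2=33/5 p3=33/5; velocities now: v0=3 v1=-4 v2=-4 v3=1
Collision at t=5/7: particles 0 and 1 swap velocities; positions: p0=36/7 p1=36/7 p2=43/7 p3=47/7; velocities now: v0=-4 v1=3 v2=-4 v3=1
Collision at t=6/7: particles 1 and 2 swap velocities; positions: p0=32/7 p1=39/7 p2=39/7 p3=48/7; velocities now: v0=-4 v1=-4 v2=3 v3=1
Collision at t=3/2: particles 2 and 3 swap velocities; positions: p0=2 p1=3 p2=15/2 p3=15/2; velocities now: v0=-4 v1=-4 v2=1 v3=3

Answer: 1,2 2,3 0,1 1,2 2,3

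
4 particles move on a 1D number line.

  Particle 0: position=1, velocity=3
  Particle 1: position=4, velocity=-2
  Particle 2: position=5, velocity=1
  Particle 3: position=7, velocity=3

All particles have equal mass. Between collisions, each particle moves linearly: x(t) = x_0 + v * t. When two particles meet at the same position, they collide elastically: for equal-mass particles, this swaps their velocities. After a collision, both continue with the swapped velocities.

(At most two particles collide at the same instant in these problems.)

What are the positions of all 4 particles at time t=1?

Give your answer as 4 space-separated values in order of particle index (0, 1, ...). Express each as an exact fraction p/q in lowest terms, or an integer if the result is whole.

Collision at t=3/5: particles 0 and 1 swap velocities; positions: p0=14/5 p1=14/5 p2=28/5 p3=44/5; velocities now: v0=-2 v1=3 v2=1 v3=3
Advance to t=1 (no further collisions before then); velocities: v0=-2 v1=3 v2=1 v3=3; positions = 2 4 6 10

Answer: 2 4 6 10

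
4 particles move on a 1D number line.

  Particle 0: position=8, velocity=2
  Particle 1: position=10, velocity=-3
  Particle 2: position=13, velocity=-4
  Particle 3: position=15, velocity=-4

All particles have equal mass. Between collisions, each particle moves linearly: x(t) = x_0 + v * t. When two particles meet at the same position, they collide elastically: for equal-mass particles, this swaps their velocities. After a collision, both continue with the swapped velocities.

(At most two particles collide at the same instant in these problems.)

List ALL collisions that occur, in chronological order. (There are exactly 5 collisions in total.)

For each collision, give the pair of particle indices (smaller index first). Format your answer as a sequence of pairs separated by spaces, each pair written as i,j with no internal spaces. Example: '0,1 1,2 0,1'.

Answer: 0,1 1,2 2,3 0,1 1,2

Derivation:
Collision at t=2/5: particles 0 and 1 swap velocities; positions: p0=44/5 p1=44/5 p2=57/5 p3=67/5; velocities now: v0=-3 v1=2 v2=-4 v3=-4
Collision at t=5/6: particles 1 and 2 swap velocities; positions: p0=15/2 p1=29/3 p2=29/3 p3=35/3; velocities now: v0=-3 v1=-4 v2=2 v3=-4
Collision at t=7/6: particles 2 and 3 swap velocities; positions: p0=13/2 p1=25/3 p2=31/3 p3=31/3; velocities now: v0=-3 v1=-4 v2=-4 v3=2
Collision at t=3: particles 0 and 1 swap velocities; positions: p0=1 p1=1 p2=3 p3=14; velocities now: v0=-4 v1=-3 v2=-4 v3=2
Collision at t=5: particles 1 and 2 swap velocities; positions: p0=-7 p1=-5 p2=-5 p3=18; velocities now: v0=-4 v1=-4 v2=-3 v3=2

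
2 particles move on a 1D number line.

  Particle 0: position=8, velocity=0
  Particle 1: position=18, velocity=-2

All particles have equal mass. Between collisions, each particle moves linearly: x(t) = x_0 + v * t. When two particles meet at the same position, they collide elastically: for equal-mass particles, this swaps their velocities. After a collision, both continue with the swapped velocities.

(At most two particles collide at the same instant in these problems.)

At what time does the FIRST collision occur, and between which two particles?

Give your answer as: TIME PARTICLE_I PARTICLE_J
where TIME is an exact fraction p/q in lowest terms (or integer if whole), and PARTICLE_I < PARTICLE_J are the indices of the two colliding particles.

Answer: 5 0 1

Derivation:
Pair (0,1): pos 8,18 vel 0,-2 -> gap=10, closing at 2/unit, collide at t=5
Earliest collision: t=5 between 0 and 1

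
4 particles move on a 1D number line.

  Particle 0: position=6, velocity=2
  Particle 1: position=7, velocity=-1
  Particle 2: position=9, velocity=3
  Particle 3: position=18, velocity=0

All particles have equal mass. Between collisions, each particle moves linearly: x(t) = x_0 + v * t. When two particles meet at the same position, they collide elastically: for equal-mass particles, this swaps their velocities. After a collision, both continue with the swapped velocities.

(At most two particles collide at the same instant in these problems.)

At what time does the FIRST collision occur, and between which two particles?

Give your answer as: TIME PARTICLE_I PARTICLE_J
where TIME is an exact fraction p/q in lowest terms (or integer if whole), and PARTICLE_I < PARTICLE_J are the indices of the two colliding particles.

Answer: 1/3 0 1

Derivation:
Pair (0,1): pos 6,7 vel 2,-1 -> gap=1, closing at 3/unit, collide at t=1/3
Pair (1,2): pos 7,9 vel -1,3 -> not approaching (rel speed -4 <= 0)
Pair (2,3): pos 9,18 vel 3,0 -> gap=9, closing at 3/unit, collide at t=3
Earliest collision: t=1/3 between 0 and 1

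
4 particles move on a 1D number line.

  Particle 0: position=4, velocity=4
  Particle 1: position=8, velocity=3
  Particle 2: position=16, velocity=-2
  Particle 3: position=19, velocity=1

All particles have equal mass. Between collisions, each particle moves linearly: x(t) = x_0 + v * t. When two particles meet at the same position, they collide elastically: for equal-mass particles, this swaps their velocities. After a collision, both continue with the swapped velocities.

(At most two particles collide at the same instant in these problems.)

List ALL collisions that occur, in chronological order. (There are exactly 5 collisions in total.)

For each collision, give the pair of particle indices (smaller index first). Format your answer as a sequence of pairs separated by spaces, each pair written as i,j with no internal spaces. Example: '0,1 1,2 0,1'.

Collision at t=8/5: particles 1 and 2 swap velocities; positions: p0=52/5 p1=64/5 p2=64/5 p3=103/5; velocities now: v0=4 v1=-2 v2=3 v3=1
Collision at t=2: particles 0 and 1 swap velocities; positions: p0=12 p1=12 p2=14 p3=21; velocities now: v0=-2 v1=4 v2=3 v3=1
Collision at t=4: particles 1 and 2 swap velocities; positions: p0=8 p1=20 p2=20 p3=23; velocities now: v0=-2 v1=3 v2=4 v3=1
Collision at t=5: particles 2 and 3 swap velocities; positions: p0=6 p1=23 p2=24 p3=24; velocities now: v0=-2 v1=3 v2=1 v3=4
Collision at t=11/2: particles 1 and 2 swap velocities; positions: p0=5 p1=49/2 p2=49/2 p3=26; velocities now: v0=-2 v1=1 v2=3 v3=4

Answer: 1,2 0,1 1,2 2,3 1,2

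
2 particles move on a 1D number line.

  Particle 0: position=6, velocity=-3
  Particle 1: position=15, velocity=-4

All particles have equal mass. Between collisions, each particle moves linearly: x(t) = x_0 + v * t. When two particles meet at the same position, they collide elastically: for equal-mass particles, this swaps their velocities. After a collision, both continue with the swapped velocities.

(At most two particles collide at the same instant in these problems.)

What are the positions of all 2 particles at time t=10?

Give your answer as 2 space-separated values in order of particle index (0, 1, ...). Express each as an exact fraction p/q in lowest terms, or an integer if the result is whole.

Collision at t=9: particles 0 and 1 swap velocities; positions: p0=-21 p1=-21; velocities now: v0=-4 v1=-3
Advance to t=10 (no further collisions before then); velocities: v0=-4 v1=-3; positions = -25 -24

Answer: -25 -24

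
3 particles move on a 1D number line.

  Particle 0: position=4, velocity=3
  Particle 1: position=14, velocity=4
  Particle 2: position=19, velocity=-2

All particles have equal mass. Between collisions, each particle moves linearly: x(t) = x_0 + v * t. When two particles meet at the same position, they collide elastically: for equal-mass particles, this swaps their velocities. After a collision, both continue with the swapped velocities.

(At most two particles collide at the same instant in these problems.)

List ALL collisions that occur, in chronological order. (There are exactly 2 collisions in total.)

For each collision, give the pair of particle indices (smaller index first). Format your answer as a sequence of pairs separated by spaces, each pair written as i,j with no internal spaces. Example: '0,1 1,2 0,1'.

Collision at t=5/6: particles 1 and 2 swap velocities; positions: p0=13/2 p1=52/3 p2=52/3; velocities now: v0=3 v1=-2 v2=4
Collision at t=3: particles 0 and 1 swap velocities; positions: p0=13 p1=13 p2=26; velocities now: v0=-2 v1=3 v2=4

Answer: 1,2 0,1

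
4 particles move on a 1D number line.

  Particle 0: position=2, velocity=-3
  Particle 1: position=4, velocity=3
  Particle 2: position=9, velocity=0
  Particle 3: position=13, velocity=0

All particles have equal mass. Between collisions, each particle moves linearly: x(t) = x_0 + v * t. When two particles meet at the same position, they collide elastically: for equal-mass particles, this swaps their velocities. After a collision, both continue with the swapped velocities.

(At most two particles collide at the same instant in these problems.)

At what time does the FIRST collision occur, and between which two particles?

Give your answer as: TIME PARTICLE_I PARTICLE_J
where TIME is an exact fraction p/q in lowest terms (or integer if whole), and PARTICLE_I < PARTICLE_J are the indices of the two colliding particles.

Pair (0,1): pos 2,4 vel -3,3 -> not approaching (rel speed -6 <= 0)
Pair (1,2): pos 4,9 vel 3,0 -> gap=5, closing at 3/unit, collide at t=5/3
Pair (2,3): pos 9,13 vel 0,0 -> not approaching (rel speed 0 <= 0)
Earliest collision: t=5/3 between 1 and 2

Answer: 5/3 1 2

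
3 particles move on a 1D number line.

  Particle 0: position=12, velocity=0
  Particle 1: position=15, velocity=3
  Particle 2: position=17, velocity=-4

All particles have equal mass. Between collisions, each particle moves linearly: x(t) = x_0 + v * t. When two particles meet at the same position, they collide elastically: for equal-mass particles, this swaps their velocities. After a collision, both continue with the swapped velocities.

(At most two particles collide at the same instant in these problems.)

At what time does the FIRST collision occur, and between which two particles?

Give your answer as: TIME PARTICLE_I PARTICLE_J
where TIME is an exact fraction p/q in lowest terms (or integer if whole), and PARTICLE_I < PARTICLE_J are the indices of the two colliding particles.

Answer: 2/7 1 2

Derivation:
Pair (0,1): pos 12,15 vel 0,3 -> not approaching (rel speed -3 <= 0)
Pair (1,2): pos 15,17 vel 3,-4 -> gap=2, closing at 7/unit, collide at t=2/7
Earliest collision: t=2/7 between 1 and 2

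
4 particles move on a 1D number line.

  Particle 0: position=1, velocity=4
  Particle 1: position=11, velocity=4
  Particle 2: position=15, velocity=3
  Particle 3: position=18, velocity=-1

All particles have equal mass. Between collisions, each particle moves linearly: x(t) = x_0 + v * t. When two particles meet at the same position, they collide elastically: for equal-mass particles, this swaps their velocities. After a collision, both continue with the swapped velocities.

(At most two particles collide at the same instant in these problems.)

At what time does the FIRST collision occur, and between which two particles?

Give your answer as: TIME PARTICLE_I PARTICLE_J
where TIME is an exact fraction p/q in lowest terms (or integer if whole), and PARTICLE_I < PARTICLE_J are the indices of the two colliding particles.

Answer: 3/4 2 3

Derivation:
Pair (0,1): pos 1,11 vel 4,4 -> not approaching (rel speed 0 <= 0)
Pair (1,2): pos 11,15 vel 4,3 -> gap=4, closing at 1/unit, collide at t=4
Pair (2,3): pos 15,18 vel 3,-1 -> gap=3, closing at 4/unit, collide at t=3/4
Earliest collision: t=3/4 between 2 and 3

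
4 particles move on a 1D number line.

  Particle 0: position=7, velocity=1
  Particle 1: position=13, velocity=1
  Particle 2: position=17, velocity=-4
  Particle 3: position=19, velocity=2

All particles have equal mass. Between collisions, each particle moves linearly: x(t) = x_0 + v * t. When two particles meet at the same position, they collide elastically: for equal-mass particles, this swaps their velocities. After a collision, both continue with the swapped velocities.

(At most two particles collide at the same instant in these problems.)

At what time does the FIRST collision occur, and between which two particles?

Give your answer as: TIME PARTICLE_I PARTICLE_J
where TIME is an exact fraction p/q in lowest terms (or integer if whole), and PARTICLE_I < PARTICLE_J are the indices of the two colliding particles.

Pair (0,1): pos 7,13 vel 1,1 -> not approaching (rel speed 0 <= 0)
Pair (1,2): pos 13,17 vel 1,-4 -> gap=4, closing at 5/unit, collide at t=4/5
Pair (2,3): pos 17,19 vel -4,2 -> not approaching (rel speed -6 <= 0)
Earliest collision: t=4/5 between 1 and 2

Answer: 4/5 1 2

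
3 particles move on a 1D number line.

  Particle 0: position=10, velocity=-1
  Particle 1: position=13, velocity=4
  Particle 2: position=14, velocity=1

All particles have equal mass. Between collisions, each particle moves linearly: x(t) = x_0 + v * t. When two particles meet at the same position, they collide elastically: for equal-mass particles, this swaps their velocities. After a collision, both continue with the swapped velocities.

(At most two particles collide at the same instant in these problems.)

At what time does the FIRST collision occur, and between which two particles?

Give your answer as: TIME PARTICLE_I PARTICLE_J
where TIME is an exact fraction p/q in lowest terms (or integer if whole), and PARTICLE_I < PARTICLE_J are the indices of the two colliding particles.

Answer: 1/3 1 2

Derivation:
Pair (0,1): pos 10,13 vel -1,4 -> not approaching (rel speed -5 <= 0)
Pair (1,2): pos 13,14 vel 4,1 -> gap=1, closing at 3/unit, collide at t=1/3
Earliest collision: t=1/3 between 1 and 2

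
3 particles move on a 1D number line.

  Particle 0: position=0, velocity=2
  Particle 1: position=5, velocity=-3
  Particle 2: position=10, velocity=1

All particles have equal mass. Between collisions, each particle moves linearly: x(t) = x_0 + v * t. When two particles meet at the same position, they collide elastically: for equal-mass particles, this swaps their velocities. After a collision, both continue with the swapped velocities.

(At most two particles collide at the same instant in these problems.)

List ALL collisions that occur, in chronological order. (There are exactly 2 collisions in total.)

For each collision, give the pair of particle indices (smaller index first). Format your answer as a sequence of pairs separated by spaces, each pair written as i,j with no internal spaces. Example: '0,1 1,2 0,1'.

Collision at t=1: particles 0 and 1 swap velocities; positions: p0=2 p1=2 p2=11; velocities now: v0=-3 v1=2 v2=1
Collision at t=10: particles 1 and 2 swap velocities; positions: p0=-25 p1=20 p2=20; velocities now: v0=-3 v1=1 v2=2

Answer: 0,1 1,2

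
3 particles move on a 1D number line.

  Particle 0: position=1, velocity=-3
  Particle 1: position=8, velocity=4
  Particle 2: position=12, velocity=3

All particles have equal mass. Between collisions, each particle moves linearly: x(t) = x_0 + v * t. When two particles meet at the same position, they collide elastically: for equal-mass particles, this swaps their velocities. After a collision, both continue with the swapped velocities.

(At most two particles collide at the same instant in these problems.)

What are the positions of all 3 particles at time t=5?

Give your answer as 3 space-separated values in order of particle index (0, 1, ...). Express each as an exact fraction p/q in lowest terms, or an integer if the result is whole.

Collision at t=4: particles 1 and 2 swap velocities; positions: p0=-11 p1=24 p2=24; velocities now: v0=-3 v1=3 v2=4
Advance to t=5 (no further collisions before then); velocities: v0=-3 v1=3 v2=4; positions = -14 27 28

Answer: -14 27 28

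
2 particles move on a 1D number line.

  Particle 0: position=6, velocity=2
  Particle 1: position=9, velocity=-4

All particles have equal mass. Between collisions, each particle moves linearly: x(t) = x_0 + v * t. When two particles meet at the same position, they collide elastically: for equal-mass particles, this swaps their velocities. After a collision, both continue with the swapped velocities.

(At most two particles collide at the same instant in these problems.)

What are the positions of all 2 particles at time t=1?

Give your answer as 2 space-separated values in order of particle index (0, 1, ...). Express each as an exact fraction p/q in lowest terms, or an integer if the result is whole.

Collision at t=1/2: particles 0 and 1 swap velocities; positions: p0=7 p1=7; velocities now: v0=-4 v1=2
Advance to t=1 (no further collisions before then); velocities: v0=-4 v1=2; positions = 5 8

Answer: 5 8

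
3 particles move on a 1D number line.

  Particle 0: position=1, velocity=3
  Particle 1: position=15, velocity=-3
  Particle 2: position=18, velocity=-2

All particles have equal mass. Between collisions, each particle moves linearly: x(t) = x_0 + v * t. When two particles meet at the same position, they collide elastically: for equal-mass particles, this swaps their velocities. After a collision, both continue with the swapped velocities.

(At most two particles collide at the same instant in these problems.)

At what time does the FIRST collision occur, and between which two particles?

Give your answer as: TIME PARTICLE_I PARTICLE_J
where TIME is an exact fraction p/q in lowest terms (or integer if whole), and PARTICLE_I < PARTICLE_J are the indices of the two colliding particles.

Answer: 7/3 0 1

Derivation:
Pair (0,1): pos 1,15 vel 3,-3 -> gap=14, closing at 6/unit, collide at t=7/3
Pair (1,2): pos 15,18 vel -3,-2 -> not approaching (rel speed -1 <= 0)
Earliest collision: t=7/3 between 0 and 1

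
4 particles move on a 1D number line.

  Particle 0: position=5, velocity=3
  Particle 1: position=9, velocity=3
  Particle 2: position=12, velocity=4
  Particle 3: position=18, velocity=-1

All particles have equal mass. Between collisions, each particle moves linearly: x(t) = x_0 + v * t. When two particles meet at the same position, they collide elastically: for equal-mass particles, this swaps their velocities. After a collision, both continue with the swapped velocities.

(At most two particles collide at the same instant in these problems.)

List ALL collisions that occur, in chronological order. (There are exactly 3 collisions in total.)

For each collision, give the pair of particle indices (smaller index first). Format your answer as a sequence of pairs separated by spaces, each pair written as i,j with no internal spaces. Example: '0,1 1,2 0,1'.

Answer: 2,3 1,2 0,1

Derivation:
Collision at t=6/5: particles 2 and 3 swap velocities; positions: p0=43/5 p1=63/5 p2=84/5 p3=84/5; velocities now: v0=3 v1=3 v2=-1 v3=4
Collision at t=9/4: particles 1 and 2 swap velocities; positions: p0=47/4 p1=63/4 p2=63/4 p3=21; velocities now: v0=3 v1=-1 v2=3 v3=4
Collision at t=13/4: particles 0 and 1 swap velocities; positions: p0=59/4 p1=59/4 p2=75/4 p3=25; velocities now: v0=-1 v1=3 v2=3 v3=4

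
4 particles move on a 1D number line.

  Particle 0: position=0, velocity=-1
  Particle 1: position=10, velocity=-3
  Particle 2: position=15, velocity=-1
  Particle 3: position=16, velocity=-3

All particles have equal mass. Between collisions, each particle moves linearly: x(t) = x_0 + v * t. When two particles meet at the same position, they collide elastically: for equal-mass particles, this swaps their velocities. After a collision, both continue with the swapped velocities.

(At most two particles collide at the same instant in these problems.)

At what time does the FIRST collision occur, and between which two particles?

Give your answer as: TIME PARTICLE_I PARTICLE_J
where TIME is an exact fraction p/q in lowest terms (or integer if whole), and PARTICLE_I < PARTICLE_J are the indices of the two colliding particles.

Pair (0,1): pos 0,10 vel -1,-3 -> gap=10, closing at 2/unit, collide at t=5
Pair (1,2): pos 10,15 vel -3,-1 -> not approaching (rel speed -2 <= 0)
Pair (2,3): pos 15,16 vel -1,-3 -> gap=1, closing at 2/unit, collide at t=1/2
Earliest collision: t=1/2 between 2 and 3

Answer: 1/2 2 3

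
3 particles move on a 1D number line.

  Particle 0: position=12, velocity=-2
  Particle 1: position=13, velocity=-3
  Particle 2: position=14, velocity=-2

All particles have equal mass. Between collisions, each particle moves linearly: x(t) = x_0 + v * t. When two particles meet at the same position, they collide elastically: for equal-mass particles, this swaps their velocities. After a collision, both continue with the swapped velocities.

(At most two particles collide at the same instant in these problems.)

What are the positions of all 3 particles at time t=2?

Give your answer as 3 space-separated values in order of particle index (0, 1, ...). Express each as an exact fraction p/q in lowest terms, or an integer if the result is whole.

Answer: 7 8 10

Derivation:
Collision at t=1: particles 0 and 1 swap velocities; positions: p0=10 p1=10 p2=12; velocities now: v0=-3 v1=-2 v2=-2
Advance to t=2 (no further collisions before then); velocities: v0=-3 v1=-2 v2=-2; positions = 7 8 10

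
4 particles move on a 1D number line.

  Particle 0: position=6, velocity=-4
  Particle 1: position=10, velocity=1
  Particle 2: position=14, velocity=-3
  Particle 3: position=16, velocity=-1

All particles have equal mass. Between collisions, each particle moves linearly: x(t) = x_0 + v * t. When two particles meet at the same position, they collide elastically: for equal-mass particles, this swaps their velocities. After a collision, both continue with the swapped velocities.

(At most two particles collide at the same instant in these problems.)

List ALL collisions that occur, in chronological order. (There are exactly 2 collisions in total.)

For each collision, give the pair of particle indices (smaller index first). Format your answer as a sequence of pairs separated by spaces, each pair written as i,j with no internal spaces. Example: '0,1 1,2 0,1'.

Answer: 1,2 2,3

Derivation:
Collision at t=1: particles 1 and 2 swap velocities; positions: p0=2 p1=11 p2=11 p3=15; velocities now: v0=-4 v1=-3 v2=1 v3=-1
Collision at t=3: particles 2 and 3 swap velocities; positions: p0=-6 p1=5 p2=13 p3=13; velocities now: v0=-4 v1=-3 v2=-1 v3=1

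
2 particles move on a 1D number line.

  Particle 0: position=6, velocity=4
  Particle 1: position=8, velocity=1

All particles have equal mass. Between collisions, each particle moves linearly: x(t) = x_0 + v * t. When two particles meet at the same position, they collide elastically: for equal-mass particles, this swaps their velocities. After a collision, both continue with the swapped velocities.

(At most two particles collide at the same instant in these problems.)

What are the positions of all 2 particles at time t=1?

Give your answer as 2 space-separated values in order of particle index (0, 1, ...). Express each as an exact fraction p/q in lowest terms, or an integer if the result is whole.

Collision at t=2/3: particles 0 and 1 swap velocities; positions: p0=26/3 p1=26/3; velocities now: v0=1 v1=4
Advance to t=1 (no further collisions before then); velocities: v0=1 v1=4; positions = 9 10

Answer: 9 10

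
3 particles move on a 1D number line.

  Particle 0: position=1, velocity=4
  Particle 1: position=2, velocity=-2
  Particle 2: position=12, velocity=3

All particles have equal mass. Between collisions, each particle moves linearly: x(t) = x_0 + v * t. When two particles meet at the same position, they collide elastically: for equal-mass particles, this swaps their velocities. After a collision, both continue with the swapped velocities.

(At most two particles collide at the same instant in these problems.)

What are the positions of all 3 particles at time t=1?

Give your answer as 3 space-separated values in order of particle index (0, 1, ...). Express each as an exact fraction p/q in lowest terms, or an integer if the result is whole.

Collision at t=1/6: particles 0 and 1 swap velocities; positions: p0=5/3 p1=5/3 p2=25/2; velocities now: v0=-2 v1=4 v2=3
Advance to t=1 (no further collisions before then); velocities: v0=-2 v1=4 v2=3; positions = 0 5 15

Answer: 0 5 15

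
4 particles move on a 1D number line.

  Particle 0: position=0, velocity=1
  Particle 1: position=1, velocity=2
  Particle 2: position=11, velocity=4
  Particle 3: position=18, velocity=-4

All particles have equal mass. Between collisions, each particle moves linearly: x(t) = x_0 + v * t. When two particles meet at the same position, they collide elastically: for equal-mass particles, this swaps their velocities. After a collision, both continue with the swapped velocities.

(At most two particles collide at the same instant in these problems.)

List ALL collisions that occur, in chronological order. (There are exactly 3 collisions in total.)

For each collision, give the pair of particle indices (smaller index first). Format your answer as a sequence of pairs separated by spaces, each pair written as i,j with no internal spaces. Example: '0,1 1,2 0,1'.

Collision at t=7/8: particles 2 and 3 swap velocities; positions: p0=7/8 p1=11/4 p2=29/2 p3=29/2; velocities now: v0=1 v1=2 v2=-4 v3=4
Collision at t=17/6: particles 1 and 2 swap velocities; positions: p0=17/6 p1=20/3 p2=20/3 p3=67/3; velocities now: v0=1 v1=-4 v2=2 v3=4
Collision at t=18/5: particles 0 and 1 swap velocities; positions: p0=18/5 p1=18/5 p2=41/5 p3=127/5; velocities now: v0=-4 v1=1 v2=2 v3=4

Answer: 2,3 1,2 0,1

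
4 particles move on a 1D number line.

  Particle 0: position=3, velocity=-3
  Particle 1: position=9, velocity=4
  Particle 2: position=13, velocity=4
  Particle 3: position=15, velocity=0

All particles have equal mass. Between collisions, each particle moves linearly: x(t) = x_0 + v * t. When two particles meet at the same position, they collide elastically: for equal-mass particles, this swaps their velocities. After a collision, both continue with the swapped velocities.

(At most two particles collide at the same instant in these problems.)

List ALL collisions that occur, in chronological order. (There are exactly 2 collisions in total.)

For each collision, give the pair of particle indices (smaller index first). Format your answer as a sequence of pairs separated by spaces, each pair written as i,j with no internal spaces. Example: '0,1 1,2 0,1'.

Answer: 2,3 1,2

Derivation:
Collision at t=1/2: particles 2 and 3 swap velocities; positions: p0=3/2 p1=11 p2=15 p3=15; velocities now: v0=-3 v1=4 v2=0 v3=4
Collision at t=3/2: particles 1 and 2 swap velocities; positions: p0=-3/2 p1=15 p2=15 p3=19; velocities now: v0=-3 v1=0 v2=4 v3=4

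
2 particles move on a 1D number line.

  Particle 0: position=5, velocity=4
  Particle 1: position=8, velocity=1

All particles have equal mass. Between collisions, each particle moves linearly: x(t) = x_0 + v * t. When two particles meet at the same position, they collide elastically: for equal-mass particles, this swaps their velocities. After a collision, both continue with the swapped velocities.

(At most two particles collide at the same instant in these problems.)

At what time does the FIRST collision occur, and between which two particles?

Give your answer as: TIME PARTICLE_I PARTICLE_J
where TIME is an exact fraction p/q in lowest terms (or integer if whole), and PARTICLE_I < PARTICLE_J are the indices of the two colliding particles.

Answer: 1 0 1

Derivation:
Pair (0,1): pos 5,8 vel 4,1 -> gap=3, closing at 3/unit, collide at t=1
Earliest collision: t=1 between 0 and 1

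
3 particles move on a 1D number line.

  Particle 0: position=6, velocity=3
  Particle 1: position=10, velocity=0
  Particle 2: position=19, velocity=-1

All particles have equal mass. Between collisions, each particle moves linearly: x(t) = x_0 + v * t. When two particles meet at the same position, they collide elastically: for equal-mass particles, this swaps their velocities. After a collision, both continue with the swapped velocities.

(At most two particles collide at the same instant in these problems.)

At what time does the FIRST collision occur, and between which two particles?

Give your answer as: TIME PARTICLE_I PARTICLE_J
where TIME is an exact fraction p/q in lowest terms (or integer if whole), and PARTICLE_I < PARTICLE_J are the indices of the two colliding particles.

Answer: 4/3 0 1

Derivation:
Pair (0,1): pos 6,10 vel 3,0 -> gap=4, closing at 3/unit, collide at t=4/3
Pair (1,2): pos 10,19 vel 0,-1 -> gap=9, closing at 1/unit, collide at t=9
Earliest collision: t=4/3 between 0 and 1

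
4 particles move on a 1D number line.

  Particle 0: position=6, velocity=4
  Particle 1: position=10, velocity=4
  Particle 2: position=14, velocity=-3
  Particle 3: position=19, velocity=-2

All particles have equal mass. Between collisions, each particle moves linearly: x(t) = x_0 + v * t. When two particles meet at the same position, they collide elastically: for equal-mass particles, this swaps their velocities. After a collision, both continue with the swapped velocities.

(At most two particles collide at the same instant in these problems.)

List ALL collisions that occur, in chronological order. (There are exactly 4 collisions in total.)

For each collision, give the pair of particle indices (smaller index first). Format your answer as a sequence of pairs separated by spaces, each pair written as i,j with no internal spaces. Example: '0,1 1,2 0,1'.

Collision at t=4/7: particles 1 and 2 swap velocities; positions: p0=58/7 p1=86/7 p2=86/7 p3=125/7; velocities now: v0=4 v1=-3 v2=4 v3=-2
Collision at t=8/7: particles 0 and 1 swap velocities; positions: p0=74/7 p1=74/7 p2=102/7 p3=117/7; velocities now: v0=-3 v1=4 v2=4 v3=-2
Collision at t=3/2: particles 2 and 3 swap velocities; positions: p0=19/2 p1=12 p2=16 p3=16; velocities now: v0=-3 v1=4 v2=-2 v3=4
Collision at t=13/6: particles 1 and 2 swap velocities; positions: p0=15/2 p1=44/3 p2=44/3 p3=56/3; velocities now: v0=-3 v1=-2 v2=4 v3=4

Answer: 1,2 0,1 2,3 1,2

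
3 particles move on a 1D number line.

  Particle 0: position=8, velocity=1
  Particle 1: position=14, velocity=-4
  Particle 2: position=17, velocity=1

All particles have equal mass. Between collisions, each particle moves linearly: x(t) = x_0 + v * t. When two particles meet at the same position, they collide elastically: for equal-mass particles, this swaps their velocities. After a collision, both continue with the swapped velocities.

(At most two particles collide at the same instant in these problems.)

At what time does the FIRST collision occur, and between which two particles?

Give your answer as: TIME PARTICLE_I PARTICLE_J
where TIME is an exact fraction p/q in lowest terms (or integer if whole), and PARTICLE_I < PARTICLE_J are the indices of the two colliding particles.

Pair (0,1): pos 8,14 vel 1,-4 -> gap=6, closing at 5/unit, collide at t=6/5
Pair (1,2): pos 14,17 vel -4,1 -> not approaching (rel speed -5 <= 0)
Earliest collision: t=6/5 between 0 and 1

Answer: 6/5 0 1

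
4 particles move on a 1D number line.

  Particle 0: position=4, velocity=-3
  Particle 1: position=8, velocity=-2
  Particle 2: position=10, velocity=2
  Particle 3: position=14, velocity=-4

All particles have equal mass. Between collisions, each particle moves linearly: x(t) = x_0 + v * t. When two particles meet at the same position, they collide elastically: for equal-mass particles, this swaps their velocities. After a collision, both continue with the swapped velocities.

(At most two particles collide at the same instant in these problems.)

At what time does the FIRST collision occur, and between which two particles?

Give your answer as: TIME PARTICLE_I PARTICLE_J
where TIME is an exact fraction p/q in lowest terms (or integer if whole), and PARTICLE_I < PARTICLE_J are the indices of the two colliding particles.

Pair (0,1): pos 4,8 vel -3,-2 -> not approaching (rel speed -1 <= 0)
Pair (1,2): pos 8,10 vel -2,2 -> not approaching (rel speed -4 <= 0)
Pair (2,3): pos 10,14 vel 2,-4 -> gap=4, closing at 6/unit, collide at t=2/3
Earliest collision: t=2/3 between 2 and 3

Answer: 2/3 2 3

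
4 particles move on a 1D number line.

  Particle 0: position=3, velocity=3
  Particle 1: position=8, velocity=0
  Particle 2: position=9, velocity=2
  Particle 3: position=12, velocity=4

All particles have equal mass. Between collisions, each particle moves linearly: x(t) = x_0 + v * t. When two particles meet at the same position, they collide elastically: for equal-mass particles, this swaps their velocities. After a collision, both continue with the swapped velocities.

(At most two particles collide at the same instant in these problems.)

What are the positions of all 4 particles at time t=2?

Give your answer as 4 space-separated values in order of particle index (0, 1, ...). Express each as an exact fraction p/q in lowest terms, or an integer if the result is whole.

Collision at t=5/3: particles 0 and 1 swap velocities; positions: p0=8 p1=8 p2=37/3 p3=56/3; velocities now: v0=0 v1=3 v2=2 v3=4
Advance to t=2 (no further collisions before then); velocities: v0=0 v1=3 v2=2 v3=4; positions = 8 9 13 20

Answer: 8 9 13 20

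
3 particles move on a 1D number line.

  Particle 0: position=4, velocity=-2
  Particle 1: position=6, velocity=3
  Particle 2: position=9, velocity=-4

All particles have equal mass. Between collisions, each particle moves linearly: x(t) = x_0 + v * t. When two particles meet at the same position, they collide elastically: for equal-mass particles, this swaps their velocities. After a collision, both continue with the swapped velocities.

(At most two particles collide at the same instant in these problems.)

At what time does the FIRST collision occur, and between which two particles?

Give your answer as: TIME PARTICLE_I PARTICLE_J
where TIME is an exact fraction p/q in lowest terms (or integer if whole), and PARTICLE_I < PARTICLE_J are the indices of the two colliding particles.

Pair (0,1): pos 4,6 vel -2,3 -> not approaching (rel speed -5 <= 0)
Pair (1,2): pos 6,9 vel 3,-4 -> gap=3, closing at 7/unit, collide at t=3/7
Earliest collision: t=3/7 between 1 and 2

Answer: 3/7 1 2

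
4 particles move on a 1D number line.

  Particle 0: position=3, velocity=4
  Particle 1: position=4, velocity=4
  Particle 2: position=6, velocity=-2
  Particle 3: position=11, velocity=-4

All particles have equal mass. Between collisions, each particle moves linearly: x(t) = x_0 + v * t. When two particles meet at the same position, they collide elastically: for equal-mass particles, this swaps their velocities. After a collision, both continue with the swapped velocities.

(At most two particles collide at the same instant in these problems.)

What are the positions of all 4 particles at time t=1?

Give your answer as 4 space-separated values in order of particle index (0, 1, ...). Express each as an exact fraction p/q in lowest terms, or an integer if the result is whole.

Collision at t=1/3: particles 1 and 2 swap velocities; positions: p0=13/3 p1=16/3 p2=16/3 p3=29/3; velocities now: v0=4 v1=-2 v2=4 v3=-4
Collision at t=1/2: particles 0 and 1 swap velocities; positions: p0=5 p1=5 p2=6 p3=9; velocities now: v0=-2 v1=4 v2=4 v3=-4
Collision at t=7/8: particles 2 and 3 swap velocities; positions: p0=17/4 p1=13/2 p2=15/2 p3=15/2; velocities now: v0=-2 v1=4 v2=-4 v3=4
Collision at t=1: particles 1 and 2 swap velocities; positions: p0=4 p1=7 p2=7 p3=8; velocities now: v0=-2 v1=-4 v2=4 v3=4
Advance to t=1 (no further collisions before then); velocities: v0=-2 v1=-4 v2=4 v3=4; positions = 4 7 7 8

Answer: 4 7 7 8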